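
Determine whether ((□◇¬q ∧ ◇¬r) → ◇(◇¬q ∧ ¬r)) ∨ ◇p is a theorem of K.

Valid

Tableau for the negation ¬(((□◇¬q ∧ ◇¬r) → ◇(◇¬q ∧ ¬r)) ∨ ◇p):
1. ¬(((□◇¬q ∧ ◇¬r) → ◇(◇¬q ∧ ¬r)) ∨ ◇p), 0
2. ¬((□◇¬q ∧ ◇¬r) → ◇(◇¬q ∧ ¬r)), 0   [¬∨-rule on 1]
3. ¬◇p, 0   [¬∨-rule on 1]
4. □◇¬q ∧ ◇¬r, 0   [¬→-rule on 2]
5. ¬◇(◇¬q ∧ ¬r), 0   [¬→-rule on 2]
6. □◇¬q, 0   [∧-rule on 4]
7. ◇¬r, 0   [∧-rule on 4]
8. ¬r, 1   [◇-rule on 7: fresh world 1, 0R1]
9. ¬p, 1   [¬◇-rule on 3 via 0R1]
10. ¬(◇¬q ∧ ¬r), 1   [¬◇-rule on 5 via 0R1]
11. ◇¬q, 1   [□-rule on 6 via 0R1]
12. ¬◇¬q, 1   [¬∧-rule on 10 (branches; this branch)]
13. ¬q, 2   [◇-rule on 11: fresh world 2, 1R2]
14. q, 2   [¬◇-rule on 12 via 1R2]
Accessibility: 0R1, 1R2
Branch closes: q and ¬q both at 2.
All branches of the negation close; one closing branch shown above.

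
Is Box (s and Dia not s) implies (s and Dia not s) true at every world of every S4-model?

Valid

Tableau for the negation not (Box (s and Dia not s) implies (s and Dia not s)):
1. not (Box (s and Dia not s) implies (s and Dia not s)), w0
2. Box (s and Dia not s), w0
3. not (s and Dia not s), w0
4. s and Dia not s, w0
5. s, w0
6. Dia not s, w0
7. not Dia not s, w0
8. not s, w1
9. s and Dia not s, w1
10. s, w1
11. Dia not s, w1
Accessibility: w0Rw0, w0Rw1, w1Rw1
Branch closes: s and not s both at w1.
All branches of the negation close; one closing branch shown above.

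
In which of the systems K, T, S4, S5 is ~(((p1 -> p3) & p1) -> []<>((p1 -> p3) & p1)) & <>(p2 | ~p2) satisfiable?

K, T, S4

S5-tableau for the formula:
1. ~(((p1 -> p3) & p1) -> []<>((p1 -> p3) & p1)) & <>(p2 | ~p2), 0
2. ~(((p1 -> p3) & p1) -> []<>((p1 -> p3) & p1)), 0
3. <>(p2 | ~p2), 0
4. (p1 -> p3) & p1, 0
5. ~[]<>((p1 -> p3) & p1), 0
6. p1 -> p3, 0
7. p1, 0
8. p3, 0
9. p2 | ~p2, 1
10. ~p2, 1
11. ~<>((p1 -> p3) & p1), 2
12. ~((p1 -> p3) & p1), 0
13. ~((p1 -> p3) & p1), 1
14. ~((p1 -> p3) & p1), 2
15. ~(p1 -> p3), 0
16. ~p3, 0
Accessibility: 0R0, 0R1, 0R2, 1R0, 1R1, 1R2, 2R0, 2R1, 2R2
Branch closes: p3 and ~p3 both at 0.
Every branch closes (one shown): unsatisfiable in S5.
S4-tableau for the formula:
1. ~(((p1 -> p3) & p1) -> []<>((p1 -> p3) & p1)) & <>(p2 | ~p2), 0
2. ~(((p1 -> p3) & p1) -> []<>((p1 -> p3) & p1)), 0
3. <>(p2 | ~p2), 0
4. (p1 -> p3) & p1, 0
5. ~[]<>((p1 -> p3) & p1), 0
6. p1 -> p3, 0
7. p1, 0
8. p3, 0
9. p2 | ~p2, 1
10. ~p2, 1
11. ~<>((p1 -> p3) & p1), 2
12. ~((p1 -> p3) & p1), 2
13. ~p1, 2
Accessibility: 0R0, 0R1, 0R2, 1R1, 2R2
Complete open branch: satisfiable in S4, hence also in K, T (this S4-model is also a K-model and a T-model).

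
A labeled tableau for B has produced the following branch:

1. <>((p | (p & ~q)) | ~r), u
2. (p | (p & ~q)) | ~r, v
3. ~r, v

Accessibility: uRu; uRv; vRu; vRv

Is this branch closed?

Not closed

No atom appears with both signs at the same world.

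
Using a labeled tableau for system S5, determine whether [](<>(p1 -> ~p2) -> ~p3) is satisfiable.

Satisfiable (open branch found)

1. [](<>(p1 -> ~p2) -> ~p3), 0
2. <>(p1 -> ~p2) -> ~p3, 0   [[]-rule on 1 via 0R0]
3. ~p3, 0   [->-rule on 2 (branches; this branch)]
Accessibility: 0R0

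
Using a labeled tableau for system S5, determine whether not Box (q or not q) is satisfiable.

No, unsatisfiable

1. not Box (q or not q), 0
2. not (q or not q), 1
3. not q, 1
4. q, 1
Accessibility: 0R0, 0R1, 1R0, 1R1
Branch closes: q and not q both at 1.
All branches of the tableau close; one closing branch shown above.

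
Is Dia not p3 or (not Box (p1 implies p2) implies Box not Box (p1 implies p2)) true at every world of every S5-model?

Valid in S5

Tableau for the negation not (Dia not p3 or (not Box (p1 implies p2) implies Box not Box (p1 implies p2))):
1. not (Dia not p3 or (not Box (p1 implies p2) implies Box not Box (p1 implies p2))), 0
2. not Dia not p3, 0
3. not (not Box (p1 implies p2) implies Box not Box (p1 implies p2)), 0
4. not Box (p1 implies p2), 0
5. not Box not Box (p1 implies p2), 0
6. p3, 0
7. not (p1 implies p2), 1
8. p1, 1
9. not p2, 1
10. p3, 1
11. Box (p1 implies p2), 2
12. p3, 2
13. p1 implies p2, 0
14. p1 implies p2, 1
15. p1 implies p2, 2
16. p2, 0
17. p2, 1
Accessibility: 0R0, 0R1, 0R2, 1R0, 1R1, 1R2, 2R0, 2R1, 2R2
Branch closes: p2 and not p2 both at 1.
All branches of the negation close; one closing branch shown above.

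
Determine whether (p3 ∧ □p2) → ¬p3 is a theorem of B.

Tableau for the negation ¬((p3 ∧ □p2) → ¬p3):
1. ¬((p3 ∧ □p2) → ¬p3), u
2. p3 ∧ □p2, u
3. p3, u
4. □p2, u
5. p2, u
Accessibility: uRu
The negation has an open branch (countermodel exists).

Invalid (countermodel exists)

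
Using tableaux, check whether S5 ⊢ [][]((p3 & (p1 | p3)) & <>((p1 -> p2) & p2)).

Not valid

Tableau for the negation ~[][]((p3 & (p1 | p3)) & <>((p1 -> p2) & p2)):
1. ~[][]((p3 & (p1 | p3)) & <>((p1 -> p2) & p2)), w0
2. ~[]((p3 & (p1 | p3)) & <>((p1 -> p2) & p2)), w1
3. ~((p3 & (p1 | p3)) & <>((p1 -> p2) & p2)), w2
4. ~<>((p1 -> p2) & p2), w2
5. ~((p1 -> p2) & p2), w0
6. ~((p1 -> p2) & p2), w1
7. ~((p1 -> p2) & p2), w2
8. ~p2, w0
9. ~p2, w1
10. ~p2, w2
Accessibility: w0Rw0, w0Rw1, w0Rw2, w1Rw0, w1Rw1, w1Rw2, w2Rw0, w2Rw1, w2Rw2
The negation has an open branch (countermodel exists).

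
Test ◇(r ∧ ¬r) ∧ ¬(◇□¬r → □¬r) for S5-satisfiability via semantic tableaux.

1. ◇(r ∧ ¬r) ∧ ¬(◇□¬r → □¬r), w0
2. ◇(r ∧ ¬r), w0
3. ¬(◇□¬r → □¬r), w0
4. ◇□¬r, w0
5. ¬□¬r, w0
6. r ∧ ¬r, w1
7. r, w1
8. ¬r, w1
Accessibility: w0Rw0, w0Rw1, w1Rw0, w1Rw1
Branch closes: r and ¬r both at w1.
Every branch closes; the branch above is one of them.

No, unsatisfiable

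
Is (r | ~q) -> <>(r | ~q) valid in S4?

Valid

Tableau for the negation ~((r | ~q) -> <>(r | ~q)):
1. ~((r | ~q) -> <>(r | ~q)), w0
2. r | ~q, w0
3. ~<>(r | ~q), w0
4. ~(r | ~q), w0
5. ~r, w0
6. q, w0
7. ~q, w0
Accessibility: w0Rw0
Branch closes: q and ~q both at w0.
All branches of the negation close; one closing branch shown above.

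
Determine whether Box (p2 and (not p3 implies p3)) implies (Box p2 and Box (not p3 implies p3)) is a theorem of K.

Tableau for the negation not (Box (p2 and (not p3 implies p3)) implies (Box p2 and Box (not p3 implies p3))):
1. not (Box (p2 and (not p3 implies p3)) implies (Box p2 and Box (not p3 implies p3))), w0
2. Box (p2 and (not p3 implies p3)), w0
3. not (Box p2 and Box (not p3 implies p3)), w0
4. not Box (not p3 implies p3), w0
5. not (not p3 implies p3), w1
6. not p3, w1
7. p2 and (not p3 implies p3), w1
8. p2, w1
9. not p3 implies p3, w1
10. p3, w1
Accessibility: w0Rw1
Branch closes: p3 and not p3 both at w1.
All branches of the negation close; one closing branch shown above.

Yes, valid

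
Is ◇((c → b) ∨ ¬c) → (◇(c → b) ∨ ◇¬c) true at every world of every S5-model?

Valid

Tableau for the negation ¬(◇((c → b) ∨ ¬c) → (◇(c → b) ∨ ◇¬c)):
1. ¬(◇((c → b) ∨ ¬c) → (◇(c → b) ∨ ◇¬c)), w0
2. ◇((c → b) ∨ ¬c), w0
3. ¬(◇(c → b) ∨ ◇¬c), w0
4. ¬◇(c → b), w0
5. ¬◇¬c, w0
6. ¬(c → b), w0
7. c, w0
8. ¬b, w0
9. (c → b) ∨ ¬c, w1
10. ¬(c → b), w1
11. c, w1
12. ¬b, w1
13. c → b, w1
14. b, w1
Accessibility: w0Rw0, w0Rw1, w1Rw0, w1Rw1
Branch closes: b and ¬b both at w1.
All branches of the negation close; one closing branch shown above.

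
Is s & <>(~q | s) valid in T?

Invalid (countermodel exists)

Tableau for the negation ~(s & <>(~q | s)):
1. ~(s & <>(~q | s)), u
2. ~<>(~q | s), u
3. ~(~q | s), u
4. q, u
5. ~s, u
Accessibility: uRu
The negation has an open branch (countermodel exists).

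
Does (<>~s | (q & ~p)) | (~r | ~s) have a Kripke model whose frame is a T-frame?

Yes, satisfiable

1. (<>~s | (q & ~p)) | (~r | ~s), 0
2. ~r | ~s, 0
3. ~s, 0
Accessibility: 0R0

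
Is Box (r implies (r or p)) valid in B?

Tableau for the negation not Box (r implies (r or p)):
1. not Box (r implies (r or p)), u
2. not (r implies (r or p)), v
3. r, v
4. not (r or p), v
5. not r, v
6. not p, v
Accessibility: uRu, uRv, vRu, vRv
Branch closes: r and not r both at v.
All branches of the negation close; one closing branch shown above.

Valid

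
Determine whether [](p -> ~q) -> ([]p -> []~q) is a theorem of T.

Valid

Tableau for the negation ~([](p -> ~q) -> ([]p -> []~q)):
1. ~([](p -> ~q) -> ([]p -> []~q)), w0
2. [](p -> ~q), w0
3. ~([]p -> []~q), w0
4. []p, w0
5. ~[]~q, w0
6. p -> ~q, w0
7. p, w0
8. ~q, w0
9. q, w1
10. p -> ~q, w1
11. p, w1
12. ~q, w1
Accessibility: w0Rw0, w0Rw1, w1Rw1
Branch closes: q and ~q both at w1.
Every branch of the negation's tableau closes; the branch above is one of them.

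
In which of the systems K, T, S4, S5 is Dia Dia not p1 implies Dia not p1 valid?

S4, S5

T-tableau for the negation not (Dia Dia not p1 implies Dia not p1):
1. not (Dia Dia not p1 implies Dia not p1), w0
2. Dia Dia not p1, w0
3. not Dia not p1, w0
4. p1, w0
5. Dia not p1, w1
6. p1, w1
7. not p1, w2
Accessibility: w0Rw0, w0Rw1, w1Rw1, w1Rw2, w2Rw2
Complete open branch: countermodel on a T-frame, so not valid in T, nor in K (the same frame is also a K-frame).
S4-tableau for the negation not (Dia Dia not p1 implies Dia not p1):
1. not (Dia Dia not p1 implies Dia not p1), w0
2. Dia Dia not p1, w0
3. not Dia not p1, w0
4. p1, w0
5. Dia not p1, w1
6. p1, w1
7. not p1, w2
8. p1, w2
Accessibility: w0Rw0, w0Rw1, w0Rw2, w1Rw1, w1Rw2, w2Rw2
Branch closes: p1 and not p1 both at w2.
Every branch closes (one shown): valid in S4, hence also in S5 (every theorem of S4 is a theorem of S5).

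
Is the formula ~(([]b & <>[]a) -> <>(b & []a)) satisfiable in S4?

1. ~(([]b & <>[]a) -> <>(b & []a)), u
2. []b & <>[]a, u
3. ~<>(b & []a), u
4. []b, u
5. <>[]a, u
6. ~(b & []a), u
7. b, u
8. ~[]a, u
9. []a, v
10. ~(b & []a), v
11. b, v
12. a, v
13. ~[]a, v
14. ~a, w
15. ~(b & []a), w
16. b, w
17. ~[]a, w
18. ~a, x
19. ~(b & []a), x
20. b, x
21. a, x
Accessibility: uRu, uRv, uRw, uRx, vRv, vRx, wRw, xRx
Branch closes: a and ~a both at x.
Every branch closes; the branch above is one of them.

No, unsatisfiable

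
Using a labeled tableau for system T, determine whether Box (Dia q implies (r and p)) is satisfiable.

Satisfiable

1. Box (Dia q implies (r and p)), 0
2. Dia q implies (r and p), 0
3. r and p, 0
4. r, 0
5. p, 0
Accessibility: 0R0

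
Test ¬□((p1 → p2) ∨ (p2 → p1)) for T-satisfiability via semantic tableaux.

Unsatisfiable (every branch closes)

1. ¬□((p1 → p2) ∨ (p2 → p1)), u
2. ¬((p1 → p2) ∨ (p2 → p1)), v
3. ¬(p1 → p2), v
4. ¬(p2 → p1), v
5. p1, v
6. ¬p2, v
7. p2, v
8. ¬p1, v
Accessibility: uRu, uRv, vRv
Branch closes: p2 and ¬p2 both at v.
Every branch closes; the branch above is one of them.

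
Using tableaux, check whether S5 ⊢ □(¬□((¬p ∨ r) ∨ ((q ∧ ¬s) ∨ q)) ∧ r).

Tableau for the negation ¬□(¬□((¬p ∨ r) ∨ ((q ∧ ¬s) ∨ q)) ∧ r):
1. ¬□(¬□((¬p ∨ r) ∨ ((q ∧ ¬s) ∨ q)) ∧ r), w0
2. ¬(¬□((¬p ∨ r) ∨ ((q ∧ ¬s) ∨ q)) ∧ r), w1
3. ¬r, w1
Accessibility: w0Rw0, w0Rw1, w1Rw0, w1Rw1
The negation has an open branch (countermodel exists).

No, not valid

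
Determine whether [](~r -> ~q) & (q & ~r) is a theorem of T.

No, not valid

Tableau for the negation ~([](~r -> ~q) & (q & ~r)):
1. ~([](~r -> ~q) & (q & ~r)), w0
2. ~(q & ~r), w0
3. r, w0
Accessibility: w0Rw0
The negation has an open branch (countermodel exists).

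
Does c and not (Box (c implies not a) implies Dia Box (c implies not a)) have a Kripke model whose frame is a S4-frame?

No, unsatisfiable

1. c and not (Box (c implies not a) implies Dia Box (c implies not a)), u
2. c, u
3. not (Box (c implies not a) implies Dia Box (c implies not a)), u
4. Box (c implies not a), u
5. not Dia Box (c implies not a), u
6. c implies not a, u
7. not Box (c implies not a), u
8. not a, u
9. not (c implies not a), v
10. c, v
11. a, v
12. c implies not a, v
13. not Box (c implies not a), v
14. not a, v
Accessibility: uRu, uRv, vRv
Branch closes: a and not a both at v.
Every branch closes; the branch above is one of them.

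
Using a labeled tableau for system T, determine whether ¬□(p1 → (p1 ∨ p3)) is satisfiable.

1. ¬□(p1 → (p1 ∨ p3)), u
2. ¬(p1 → (p1 ∨ p3)), v   [¬□-rule on 1: fresh world v, uRv]
3. p1, v   [¬→-rule on 2]
4. ¬(p1 ∨ p3), v   [¬→-rule on 2]
5. ¬p1, v   [¬∨-rule on 4]
6. ¬p3, v   [¬∨-rule on 4]
Accessibility: uRu, uRv, vRv
Branch closes: p1 and ¬p1 both at v.
All branches of the tableau close; one closing branch shown above.

Unsatisfiable (every branch closes)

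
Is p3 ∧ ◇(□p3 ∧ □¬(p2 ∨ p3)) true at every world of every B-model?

No, not valid

Tableau for the negation ¬(p3 ∧ ◇(□p3 ∧ □¬(p2 ∨ p3))):
1. ¬(p3 ∧ ◇(□p3 ∧ □¬(p2 ∨ p3))), w0
2. ¬◇(□p3 ∧ □¬(p2 ∨ p3)), w0
3. ¬(□p3 ∧ □¬(p2 ∨ p3)), w0
4. ¬□¬(p2 ∨ p3), w0
5. p2 ∨ p3, w1
6. ¬(□p3 ∧ □¬(p2 ∨ p3)), w1
7. p3, w1
8. ¬□¬(p2 ∨ p3), w1
9. p2 ∨ p3, w2
10. p3, w2
Accessibility: w0Rw0, w0Rw1, w1Rw0, w1Rw1, w1Rw2, w2Rw1, w2Rw2
The negation has an open branch (countermodel exists).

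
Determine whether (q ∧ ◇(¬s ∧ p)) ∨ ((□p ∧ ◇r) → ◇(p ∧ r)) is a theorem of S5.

Yes, valid

Tableau for the negation ¬((q ∧ ◇(¬s ∧ p)) ∨ ((□p ∧ ◇r) → ◇(p ∧ r))):
1. ¬((q ∧ ◇(¬s ∧ p)) ∨ ((□p ∧ ◇r) → ◇(p ∧ r))), 0
2. ¬(q ∧ ◇(¬s ∧ p)), 0
3. ¬((□p ∧ ◇r) → ◇(p ∧ r)), 0
4. □p ∧ ◇r, 0
5. ¬◇(p ∧ r), 0
6. □p, 0
7. ◇r, 0
8. ¬(p ∧ r), 0
9. p, 0
10. ¬◇(¬s ∧ p), 0
11. ¬(¬s ∧ p), 0
12. ¬r, 0
13. s, 0
14. r, 1
15. ¬(p ∧ r), 1
16. p, 1
17. ¬(¬s ∧ p), 1
18. ¬r, 1
Accessibility: 0R0, 0R1, 1R0, 1R1
Branch closes: r and ¬r both at 1.
Every branch of the negation's tableau closes; the branch above is one of them.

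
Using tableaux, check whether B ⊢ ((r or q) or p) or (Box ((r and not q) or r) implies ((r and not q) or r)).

Valid

Tableau for the negation not (((r or q) or p) or (Box ((r and not q) or r) implies ((r and not q) or r))):
1. not (((r or q) or p) or (Box ((r and not q) or r) implies ((r and not q) or r))), 0
2. not ((r or q) or p), 0
3. not (Box ((r and not q) or r) implies ((r and not q) or r)), 0
4. not (r or q), 0
5. not p, 0
6. Box ((r and not q) or r), 0
7. not ((r and not q) or r), 0
8. not r, 0
9. not q, 0
10. not (r and not q), 0
11. (r and not q) or r, 0
12. r and not q, 0
13. r, 0
Accessibility: 0R0
Branch closes: r and not r both at 0.
Every branch of the negation's tableau closes; the branch above is one of them.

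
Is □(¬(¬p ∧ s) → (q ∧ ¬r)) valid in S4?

Not valid

Tableau for the negation ¬□(¬(¬p ∧ s) → (q ∧ ¬r)):
1. ¬□(¬(¬p ∧ s) → (q ∧ ¬r)), w0
2. ¬(¬(¬p ∧ s) → (q ∧ ¬r)), w1
3. ¬(¬p ∧ s), w1
4. ¬(q ∧ ¬r), w1
5. ¬s, w1
6. r, w1
Accessibility: w0Rw0, w0Rw1, w1Rw1
The negation has an open branch (countermodel exists).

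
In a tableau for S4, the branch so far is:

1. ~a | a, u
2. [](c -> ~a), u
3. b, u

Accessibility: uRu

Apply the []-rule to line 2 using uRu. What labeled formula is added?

c -> ~a, u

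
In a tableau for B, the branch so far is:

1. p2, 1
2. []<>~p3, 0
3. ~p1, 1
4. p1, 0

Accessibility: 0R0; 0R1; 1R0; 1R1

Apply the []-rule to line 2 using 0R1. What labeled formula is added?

<>~p3, 1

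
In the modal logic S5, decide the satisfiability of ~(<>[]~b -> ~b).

1. ~(<>[]~b -> ~b), w0
2. <>[]~b, w0
3. b, w0
4. []~b, w1
5. ~b, w0
Accessibility: w0Rw0, w0Rw1, w1Rw0, w1Rw1
Branch closes: b and ~b both at w0.
All branches of the tableau close; one closing branch shown above.

Unsatisfiable (every branch closes)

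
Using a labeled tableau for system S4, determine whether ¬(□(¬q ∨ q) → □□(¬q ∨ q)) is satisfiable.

Unsatisfiable (every branch closes)

1. ¬(□(¬q ∨ q) → □□(¬q ∨ q)), 0
2. □(¬q ∨ q), 0   [¬→-rule on 1]
3. ¬□□(¬q ∨ q), 0   [¬→-rule on 1]
4. ¬q ∨ q, 0   [□-rule on 2 via 0R0]
5. q, 0   [∨-rule on 4 (branches; this branch)]
6. ¬□(¬q ∨ q), 1   [¬□-rule on 3: fresh world 1, 0R1]
7. ¬q ∨ q, 1   [□-rule on 2 via 0R1]
8. q, 1   [∨-rule on 7 (branches; this branch)]
9. ¬(¬q ∨ q), 2   [¬□-rule on 6: fresh world 2, 1R2]
10. q, 2   [¬∨-rule on 9]
11. ¬q, 2   [¬∨-rule on 9]
Accessibility: 0R0, 0R1, 0R2, 1R1, 1R2, 2R2
Branch closes: q and ¬q both at 2.
All branches of the tableau close; one closing branch shown above.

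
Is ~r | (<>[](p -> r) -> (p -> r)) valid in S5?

Valid

Tableau for the negation ~(~r | (<>[](p -> r) -> (p -> r))):
1. ~(~r | (<>[](p -> r) -> (p -> r))), 0
2. r, 0   [~|-rule on 1]
3. ~(<>[](p -> r) -> (p -> r)), 0   [~|-rule on 1]
4. <>[](p -> r), 0   [~->-rule on 3]
5. ~(p -> r), 0   [~->-rule on 3]
6. p, 0   [~->-rule on 5]
7. ~r, 0   [~->-rule on 5]
Accessibility: 0R0
Branch closes: r and ~r both at 0.
All branches of the negation close; one closing branch shown above.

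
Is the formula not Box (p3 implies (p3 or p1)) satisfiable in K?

Unsatisfiable (every branch closes)

1. not Box (p3 implies (p3 or p1)), w0
2. not (p3 implies (p3 or p1)), w1
3. p3, w1
4. not (p3 or p1), w1
5. not p3, w1
6. not p1, w1
Accessibility: w0Rw1
Branch closes: p3 and not p3 both at w1.
Every branch closes; the branch above is one of them.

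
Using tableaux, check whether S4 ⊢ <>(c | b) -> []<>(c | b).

Invalid (countermodel exists)

Tableau for the negation ~(<>(c | b) -> []<>(c | b)):
1. ~(<>(c | b) -> []<>(c | b)), w0
2. <>(c | b), w0   [~->-rule on 1]
3. ~[]<>(c | b), w0   [~->-rule on 1]
4. c | b, w1   [<>-rule on 2: fresh world w1, w0Rw1]
5. b, w1   [|-rule on 4 (branches; this branch)]
6. ~<>(c | b), w2   [~[]-rule on 3: fresh world w2, w0Rw2]
7. ~(c | b), w2   [~<>-rule on 6 via w2Rw2]
8. ~c, w2   [~|-rule on 7]
9. ~b, w2   [~|-rule on 7]
Accessibility: w0Rw0, w0Rw1, w0Rw2, w1Rw1, w2Rw2
The negation has an open branch (countermodel exists).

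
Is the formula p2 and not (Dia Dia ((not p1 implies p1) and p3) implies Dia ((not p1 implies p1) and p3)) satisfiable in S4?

1. p2 and not (Dia Dia ((not p1 implies p1) and p3) implies Dia ((not p1 implies p1) and p3)), u
2. p2, u
3. not (Dia Dia ((not p1 implies p1) and p3) implies Dia ((not p1 implies p1) and p3)), u
4. Dia Dia ((not p1 implies p1) and p3), u
5. not Dia ((not p1 implies p1) and p3), u
6. not ((not p1 implies p1) and p3), u
7. not (not p1 implies p1), u
8. not p1, u
9. Dia ((not p1 implies p1) and p3), v
10. not ((not p1 implies p1) and p3), v
11. not (not p1 implies p1), v
12. not p1, v
13. (not p1 implies p1) and p3, w
14. not p1 implies p1, w
15. p3, w
16. not ((not p1 implies p1) and p3), w
17. p1, w
18. not (not p1 implies p1), w
19. not p1, w
Accessibility: uRu, uRv, uRw, vRv, vRw, wRw
Branch closes: p1 and not p1 both at w.
(One branch shown.) All branches close.

Unsatisfiable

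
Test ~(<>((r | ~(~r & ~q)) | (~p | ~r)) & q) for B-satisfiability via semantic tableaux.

1. ~(<>((r | ~(~r & ~q)) | (~p | ~r)) & q), 0
2. ~q, 0
Accessibility: 0R0

Satisfiable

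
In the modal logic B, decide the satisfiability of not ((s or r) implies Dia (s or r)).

1. not ((s or r) implies Dia (s or r)), u
2. s or r, u   [neg-implies-rule on 1]
3. not Dia (s or r), u   [neg-implies-rule on 1]
4. not (s or r), u   [neg-Dia-rule on 3 via uRu]
5. not s, u   [neg-or-rule on 4]
6. not r, u   [neg-or-rule on 4]
7. r, u   [or-rule on 2 (branches; this branch)]
Accessibility: uRu
Branch closes: r and not r both at u.
All branches of the tableau close; one closing branch shown above.

Unsatisfiable (every branch closes)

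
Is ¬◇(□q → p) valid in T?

Invalid (countermodel exists)

Tableau for the negation ◇(□q → p):
1. ◇(□q → p), 0
2. □q → p, 1   [◇-rule on 1: fresh world 1, 0R1]
3. p, 1   [→-rule on 2 (branches; this branch)]
Accessibility: 0R0, 0R1, 1R1
The negation has an open branch (countermodel exists).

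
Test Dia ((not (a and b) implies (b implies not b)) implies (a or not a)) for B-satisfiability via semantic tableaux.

Satisfiable (open branch found)

1. Dia ((not (a and b) implies (b implies not b)) implies (a or not a)), w0
2. (not (a and b) implies (b implies not b)) implies (a or not a), w1
3. a or not a, w1
4. not a, w1
Accessibility: w0Rw0, w0Rw1, w1Rw0, w1Rw1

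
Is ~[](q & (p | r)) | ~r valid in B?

Invalid (countermodel exists)

Tableau for the negation ~(~[](q & (p | r)) | ~r):
1. ~(~[](q & (p | r)) | ~r), 0
2. [](q & (p | r)), 0
3. r, 0
4. q & (p | r), 0
5. q, 0
6. p | r, 0
Accessibility: 0R0
The negation has an open branch (countermodel exists).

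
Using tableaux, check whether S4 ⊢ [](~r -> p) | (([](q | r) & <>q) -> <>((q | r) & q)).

Valid in S4

Tableau for the negation ~([](~r -> p) | (([](q | r) & <>q) -> <>((q | r) & q))):
1. ~([](~r -> p) | (([](q | r) & <>q) -> <>((q | r) & q))), 0
2. ~[](~r -> p), 0   [~|-rule on 1]
3. ~(([](q | r) & <>q) -> <>((q | r) & q)), 0   [~|-rule on 1]
4. [](q | r) & <>q, 0   [~->-rule on 3]
5. ~<>((q | r) & q), 0   [~->-rule on 3]
6. [](q | r), 0   [&-rule on 4]
7. <>q, 0   [&-rule on 4]
8. ~((q | r) & q), 0   [~<>-rule on 5 via 0R0]
9. q | r, 0   [[]-rule on 6 via 0R0]
10. ~q, 0   [~&-rule on 8 (branches; this branch)]
11. r, 0   [|-rule on 9 (branches; this branch)]
12. ~(~r -> p), 1   [~[]-rule on 2: fresh world 1, 0R1]
13. ~r, 1   [~->-rule on 12]
14. ~p, 1   [~->-rule on 12]
15. ~((q | r) & q), 1   [~<>-rule on 5 via 0R1]
16. q | r, 1   [[]-rule on 6 via 0R1]
17. ~(q | r), 1   [~&-rule on 15 (branches; this branch)]
18. ~q, 1   [~|-rule on 17]
19. r, 1   [|-rule on 16 (branches; this branch)]
Accessibility: 0R0, 0R1, 1R1
Branch closes: r and ~r both at 1.
All branches of the negation close; one closing branch shown above.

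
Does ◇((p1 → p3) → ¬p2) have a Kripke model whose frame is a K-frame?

Satisfiable (open branch found)

1. ◇((p1 → p3) → ¬p2), w0
2. (p1 → p3) → ¬p2, w1
3. ¬p2, w1
Accessibility: w0Rw1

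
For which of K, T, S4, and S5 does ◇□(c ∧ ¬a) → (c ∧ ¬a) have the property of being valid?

S4-tableau for the negation ¬(◇□(c ∧ ¬a) → (c ∧ ¬a)):
1. ¬(◇□(c ∧ ¬a) → (c ∧ ¬a)), u
2. ◇□(c ∧ ¬a), u
3. ¬(c ∧ ¬a), u
4. a, u
5. □(c ∧ ¬a), v
6. c ∧ ¬a, v
7. c, v
8. ¬a, v
Accessibility: uRu, uRv, vRv
Complete open branch: countermodel on an S4-frame, so not valid in S4, nor in K, T (the same frame is also a K-frame and a T-frame).
S5-tableau for the negation ¬(◇□(c ∧ ¬a) → (c ∧ ¬a)):
1. ¬(◇□(c ∧ ¬a) → (c ∧ ¬a)), u
2. ◇□(c ∧ ¬a), u
3. ¬(c ∧ ¬a), u
4. a, u
5. □(c ∧ ¬a), v
6. c ∧ ¬a, u
7. c, u
8. ¬a, u
Accessibility: uRu, uRv, vRu, vRv
Branch closes: a and ¬a both at u.
Every branch closes (one shown): valid in S5.

S5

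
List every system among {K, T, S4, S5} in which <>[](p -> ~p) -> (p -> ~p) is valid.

S5

S5-tableau for the negation ~(<>[](p -> ~p) -> (p -> ~p)):
1. ~(<>[](p -> ~p) -> (p -> ~p)), 0
2. <>[](p -> ~p), 0
3. ~(p -> ~p), 0
4. p, 0
5. [](p -> ~p), 1
6. p -> ~p, 0
7. p -> ~p, 1
8. ~p, 0
Accessibility: 0R0, 0R1, 1R0, 1R1
Branch closes: p and ~p both at 0.
Every branch closes (one shown): valid in S5.
S4-tableau for the negation ~(<>[](p -> ~p) -> (p -> ~p)):
1. ~(<>[](p -> ~p) -> (p -> ~p)), 0
2. <>[](p -> ~p), 0
3. ~(p -> ~p), 0
4. p, 0
5. [](p -> ~p), 1
6. p -> ~p, 1
7. ~p, 1
Accessibility: 0R0, 0R1, 1R1
Complete open branch: countermodel on an S4-frame, so not valid in S4, nor in K, T (the same frame is also a K-frame and a T-frame).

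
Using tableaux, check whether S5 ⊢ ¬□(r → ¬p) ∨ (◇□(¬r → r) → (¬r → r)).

Tableau for the negation ¬(¬□(r → ¬p) ∨ (◇□(¬r → r) → (¬r → r))):
1. ¬(¬□(r → ¬p) ∨ (◇□(¬r → r) → (¬r → r))), u
2. □(r → ¬p), u
3. ¬(◇□(¬r → r) → (¬r → r)), u
4. ◇□(¬r → r), u
5. ¬(¬r → r), u
6. ¬r, u
7. r → ¬p, u
8. ¬p, u
9. □(¬r → r), v
10. r → ¬p, v
11. ¬r → r, u
12. ¬r → r, v
13. ¬p, v
14. r, u
Accessibility: uRu, uRv, vRu, vRv
Branch closes: r and ¬r both at u.
All branches of the negation close; one closing branch shown above.

Valid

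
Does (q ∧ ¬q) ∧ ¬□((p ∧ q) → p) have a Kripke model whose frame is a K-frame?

No, unsatisfiable

1. (q ∧ ¬q) ∧ ¬□((p ∧ q) → p), w0
2. q ∧ ¬q, w0
3. ¬□((p ∧ q) → p), w0
4. q, w0
5. ¬q, w0
Branch closes: q and ¬q both at w0.
All branches of the tableau close; one closing branch shown above.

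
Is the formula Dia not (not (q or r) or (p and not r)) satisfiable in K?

1. Dia not (not (q or r) or (p and not r)), 0
2. not (not (q or r) or (p and not r)), 1
3. q or r, 1
4. not (p and not r), 1
5. r, 1
Accessibility: 0R1

Satisfiable (open branch found)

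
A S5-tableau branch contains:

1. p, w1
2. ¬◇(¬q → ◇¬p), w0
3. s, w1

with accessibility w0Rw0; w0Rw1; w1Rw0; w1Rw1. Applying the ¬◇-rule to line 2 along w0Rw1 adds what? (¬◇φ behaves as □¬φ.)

¬◇φ behaves as □¬φ: propagate the negated body to each accessible world.

¬(¬q → ◇¬p), w1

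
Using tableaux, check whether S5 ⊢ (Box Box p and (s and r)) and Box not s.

Tableau for the negation not ((Box Box p and (s and r)) and Box not s):
1. not ((Box Box p and (s and r)) and Box not s), 0
2. not Box not s, 0   [neg-and-rule on 1 (branches; this branch)]
3. s, 1   [neg-Box-rule on 2: fresh world 1, 0R1]
Accessibility: 0R0, 0R1, 1R0, 1R1
The negation has an open branch (countermodel exists).

Not valid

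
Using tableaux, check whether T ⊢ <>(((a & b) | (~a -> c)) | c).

Invalid (countermodel exists)

Tableau for the negation ~<>(((a & b) | (~a -> c)) | c):
1. ~<>(((a & b) | (~a -> c)) | c), w0
2. ~(((a & b) | (~a -> c)) | c), w0   [~<>-rule on 1 via w0Rw0]
3. ~((a & b) | (~a -> c)), w0   [~|-rule on 2]
4. ~c, w0   [~|-rule on 2]
5. ~(a & b), w0   [~|-rule on 3]
6. ~(~a -> c), w0   [~|-rule on 3]
7. ~a, w0   [~->-rule on 6]
8. ~b, w0   [~&-rule on 5 (branches; this branch)]
Accessibility: w0Rw0
The negation has an open branch (countermodel exists).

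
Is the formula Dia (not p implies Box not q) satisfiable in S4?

Satisfiable

1. Dia (not p implies Box not q), 0
2. not p implies Box not q, 1   [Dia-rule on 1: fresh world 1, 0R1]
3. Box not q, 1   [implies-rule on 2 (branches; this branch)]
4. not q, 1   [Box-rule on 3 via 1R1]
Accessibility: 0R0, 0R1, 1R1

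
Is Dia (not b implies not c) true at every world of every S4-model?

Tableau for the negation not Dia (not b implies not c):
1. not Dia (not b implies not c), u
2. not (not b implies not c), u
3. not b, u
4. c, u
Accessibility: uRu
The negation has an open branch (countermodel exists).

No, not valid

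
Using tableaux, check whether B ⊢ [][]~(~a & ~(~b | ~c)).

Invalid (countermodel exists)

Tableau for the negation ~[][]~(~a & ~(~b | ~c)):
1. ~[][]~(~a & ~(~b | ~c)), 0
2. ~[]~(~a & ~(~b | ~c)), 1   [~[]-rule on 1: fresh world 1, 0R1]
3. ~a & ~(~b | ~c), 2   [~[]-rule on 2: fresh world 2, 1R2]
4. ~a, 2   [&-rule on 3]
5. ~(~b | ~c), 2   [&-rule on 3]
6. b, 2   [~|-rule on 5]
7. c, 2   [~|-rule on 5]
Accessibility: 0R0, 0R1, 1R0, 1R1, 1R2, 2R1, 2R2
The negation has an open branch (countermodel exists).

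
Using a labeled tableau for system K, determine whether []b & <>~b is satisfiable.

1. []b & <>~b, u
2. []b, u
3. <>~b, u
4. ~b, v
5. b, v
Accessibility: uRv
Branch closes: b and ~b both at v.
Every branch closes; the branch above is one of them.

Unsatisfiable (every branch closes)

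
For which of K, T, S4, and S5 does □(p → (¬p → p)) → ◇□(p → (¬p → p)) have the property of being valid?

T, S4, S5

K-tableau for the negation ¬(□(p → (¬p → p)) → ◇□(p → (¬p → p))):
1. ¬(□(p → (¬p → p)) → ◇□(p → (¬p → p))), 0
2. □(p → (¬p → p)), 0
3. ¬◇□(p → (¬p → p)), 0
Complete open branch: countermodel on a K-frame, so not valid in K.
T-tableau for the negation ¬(□(p → (¬p → p)) → ◇□(p → (¬p → p))):
1. ¬(□(p → (¬p → p)) → ◇□(p → (¬p → p))), 0
2. □(p → (¬p → p)), 0
3. ¬◇□(p → (¬p → p)), 0
4. p → (¬p → p), 0
5. ¬□(p → (¬p → p)), 0
6. ¬p → p, 0
7. p, 0
8. ¬(p → (¬p → p)), 1
9. p, 1
10. ¬(¬p → p), 1
11. ¬p, 1
Accessibility: 0R0, 0R1, 1R1
Branch closes: p and ¬p both at 1.
Every branch closes (one shown): valid in T, hence also in S4, S5 (every theorem of T is a theorem of S4 and S5).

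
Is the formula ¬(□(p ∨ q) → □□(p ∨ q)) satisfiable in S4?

Unsatisfiable

1. ¬(□(p ∨ q) → □□(p ∨ q)), w0
2. □(p ∨ q), w0
3. ¬□□(p ∨ q), w0
4. p ∨ q, w0
5. q, w0
6. ¬□(p ∨ q), w1
7. p ∨ q, w1
8. q, w1
9. ¬(p ∨ q), w2
10. ¬p, w2
11. ¬q, w2
12. p ∨ q, w2
13. q, w2
Accessibility: w0Rw0, w0Rw1, w0Rw2, w1Rw1, w1Rw2, w2Rw2
Branch closes: q and ¬q both at w2.
All branches of the tableau close; one closing branch shown above.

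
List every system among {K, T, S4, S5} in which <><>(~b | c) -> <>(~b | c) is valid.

T-tableau for the negation ~(<><>(~b | c) -> <>(~b | c)):
1. ~(<><>(~b | c) -> <>(~b | c)), u
2. <><>(~b | c), u
3. ~<>(~b | c), u
4. ~(~b | c), u
5. b, u
6. ~c, u
7. <>(~b | c), v
8. ~(~b | c), v
9. b, v
10. ~c, v
11. ~b | c, w
12. c, w
Accessibility: uRu, uRv, vRv, vRw, wRw
Complete open branch: countermodel on a T-frame, so not valid in T, nor in K (the same frame is also a K-frame).
S4-tableau for the negation ~(<><>(~b | c) -> <>(~b | c)):
1. ~(<><>(~b | c) -> <>(~b | c)), u
2. <><>(~b | c), u
3. ~<>(~b | c), u
4. ~(~b | c), u
5. b, u
6. ~c, u
7. <>(~b | c), v
8. ~(~b | c), v
9. b, v
10. ~c, v
11. ~b | c, w
12. ~(~b | c), w
13. b, w
14. ~c, w
15. c, w
Accessibility: uRu, uRv, uRw, vRv, vRw, wRw
Branch closes: c and ~c both at w.
Every branch closes (one shown): valid in S4, hence also in S5 (every theorem of S4 is a theorem of S5).

S4, S5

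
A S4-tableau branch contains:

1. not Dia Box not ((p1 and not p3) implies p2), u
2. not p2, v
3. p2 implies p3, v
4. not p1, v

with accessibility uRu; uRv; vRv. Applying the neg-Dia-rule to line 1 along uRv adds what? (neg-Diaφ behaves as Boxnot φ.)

not Box not ((p1 and not p3) implies p2), v

neg-Diaφ behaves as Boxnot φ: propagate the negated body to each accessible world.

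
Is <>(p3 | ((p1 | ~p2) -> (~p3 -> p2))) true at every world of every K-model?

Invalid (countermodel exists)

Tableau for the negation ~<>(p3 | ((p1 | ~p2) -> (~p3 -> p2))):
1. ~<>(p3 | ((p1 | ~p2) -> (~p3 -> p2))), w0
The negation has an open branch (countermodel exists).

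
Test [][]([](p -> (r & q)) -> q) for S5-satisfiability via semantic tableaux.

Yes, satisfiable

1. [][]([](p -> (r & q)) -> q), 0
2. []([](p -> (r & q)) -> q), 0   [[]-rule on 1 via 0R0]
3. [](p -> (r & q)) -> q, 0   [[]-rule on 2 via 0R0]
4. q, 0   [->-rule on 3 (branches; this branch)]
Accessibility: 0R0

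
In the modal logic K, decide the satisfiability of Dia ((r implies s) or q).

Satisfiable

1. Dia ((r implies s) or q), 0
2. (r implies s) or q, 1
3. q, 1
Accessibility: 0R1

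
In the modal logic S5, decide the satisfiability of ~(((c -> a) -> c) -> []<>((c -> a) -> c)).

1. ~(((c -> a) -> c) -> []<>((c -> a) -> c)), 0
2. (c -> a) -> c, 0
3. ~[]<>((c -> a) -> c), 0
4. ~(c -> a), 0
5. c, 0
6. ~a, 0
7. ~<>((c -> a) -> c), 1
8. ~((c -> a) -> c), 0
9. c -> a, 0
10. ~c, 0
Accessibility: 0R0, 0R1, 1R0, 1R1
Branch closes: c and ~c both at 0.
(One branch shown.) All branches close.

Unsatisfiable (every branch closes)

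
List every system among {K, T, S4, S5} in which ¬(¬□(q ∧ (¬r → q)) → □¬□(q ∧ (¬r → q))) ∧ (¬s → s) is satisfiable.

K, T, S4

S5-tableau for the formula:
1. ¬(¬□(q ∧ (¬r → q)) → □¬□(q ∧ (¬r → q))) ∧ (¬s → s), w0
2. ¬(¬□(q ∧ (¬r → q)) → □¬□(q ∧ (¬r → q))), w0   [∧-rule on 1]
3. ¬s → s, w0   [∧-rule on 1]
4. ¬□(q ∧ (¬r → q)), w0   [¬→-rule on 2]
5. ¬□¬□(q ∧ (¬r → q)), w0   [¬→-rule on 2]
6. s, w0   [→-rule on 3 (branches; this branch)]
7. ¬(q ∧ (¬r → q)), w1   [¬□-rule on 4: fresh world w1, w0Rw1]
8. ¬(¬r → q), w1   [¬∧-rule on 7 (branches; this branch)]
9. ¬r, w1   [¬→-rule on 8]
10. ¬q, w1   [¬→-rule on 8]
11. □(q ∧ (¬r → q)), w2   [¬□-rule on 5: fresh world w2, w0Rw2]
12. q ∧ (¬r → q), w0   [□-rule on 11 via w2Rw0]
13. q, w0   [∧-rule on 12]
14. ¬r → q, w0   [∧-rule on 12]
15. q ∧ (¬r → q), w1   [□-rule on 11 via w2Rw1]
16. q, w1   [∧-rule on 15]
17. ¬r → q, w1   [∧-rule on 15]
Accessibility: w0Rw0, w0Rw1, w0Rw2, w1Rw0, w1Rw1, w1Rw2, w2Rw0, w2Rw1, w2Rw2
Branch closes: q and ¬q both at w1.
Every branch closes (one shown): unsatisfiable in S5.
S4-tableau for the formula:
1. ¬(¬□(q ∧ (¬r → q)) → □¬□(q ∧ (¬r → q))) ∧ (¬s → s), w0
2. ¬(¬□(q ∧ (¬r → q)) → □¬□(q ∧ (¬r → q))), w0   [∧-rule on 1]
3. ¬s → s, w0   [∧-rule on 1]
4. ¬□(q ∧ (¬r → q)), w0   [¬→-rule on 2]
5. ¬□¬□(q ∧ (¬r → q)), w0   [¬→-rule on 2]
6. s, w0   [→-rule on 3 (branches; this branch)]
7. ¬(q ∧ (¬r → q)), w1   [¬□-rule on 4: fresh world w1, w0Rw1]
8. ¬(¬r → q), w1   [¬∧-rule on 7 (branches; this branch)]
9. ¬r, w1   [¬→-rule on 8]
10. ¬q, w1   [¬→-rule on 8]
11. □(q ∧ (¬r → q)), w2   [¬□-rule on 5: fresh world w2, w0Rw2]
12. q ∧ (¬r → q), w2   [□-rule on 11 via w2Rw2]
13. q, w2   [∧-rule on 12]
14. ¬r → q, w2   [∧-rule on 12]
Accessibility: w0Rw0, w0Rw1, w0Rw2, w1Rw1, w2Rw2
Complete open branch: satisfiable in S4, hence also in K, T (this S4-model is also a K-model and a T-model).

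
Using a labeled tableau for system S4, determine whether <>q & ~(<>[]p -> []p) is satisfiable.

1. <>q & ~(<>[]p -> []p), u
2. <>q, u
3. ~(<>[]p -> []p), u
4. <>[]p, u
5. ~[]p, u
6. q, v
7. []p, w
8. p, w
9. ~p, x
Accessibility: uRu, uRv, uRw, uRx, vRv, wRw, xRx

Satisfiable (open branch found)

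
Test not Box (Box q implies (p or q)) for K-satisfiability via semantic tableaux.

1. not Box (Box q implies (p or q)), w0
2. not (Box q implies (p or q)), w1
3. Box q, w1
4. not (p or q), w1
5. not p, w1
6. not q, w1
Accessibility: w0Rw1

Yes, satisfiable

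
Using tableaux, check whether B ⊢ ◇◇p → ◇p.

No, not valid

Tableau for the negation ¬(◇◇p → ◇p):
1. ¬(◇◇p → ◇p), w0
2. ◇◇p, w0   [¬→-rule on 1]
3. ¬◇p, w0   [¬→-rule on 1]
4. ¬p, w0   [¬◇-rule on 3 via w0Rw0]
5. ◇p, w1   [◇-rule on 2: fresh world w1, w0Rw1]
6. ¬p, w1   [¬◇-rule on 3 via w0Rw1]
7. p, w2   [◇-rule on 5: fresh world w2, w1Rw2]
Accessibility: w0Rw0, w0Rw1, w1Rw0, w1Rw1, w1Rw2, w2Rw1, w2Rw2
The negation has an open branch (countermodel exists).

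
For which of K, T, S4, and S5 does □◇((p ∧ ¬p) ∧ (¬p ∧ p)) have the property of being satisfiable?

T-tableau for the formula:
1. □◇((p ∧ ¬p) ∧ (¬p ∧ p)), w0
2. ◇((p ∧ ¬p) ∧ (¬p ∧ p)), w0
3. (p ∧ ¬p) ∧ (¬p ∧ p), w1
4. p ∧ ¬p, w1
5. ¬p ∧ p, w1
6. p, w1
7. ¬p, w1
Accessibility: w0Rw0, w0Rw1, w1Rw1
Branch closes: p and ¬p both at w1.
Every branch closes (one shown): unsatisfiable in T, hence also in S4, S5 (every S4/S5-frame is a T-frame).
K-tableau for the formula:
1. □◇((p ∧ ¬p) ∧ (¬p ∧ p)), w0
Complete open branch: satisfiable in K.

K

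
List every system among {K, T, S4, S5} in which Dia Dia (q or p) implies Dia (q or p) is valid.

S4, S5

T-tableau for the negation not (Dia Dia (q or p) implies Dia (q or p)):
1. not (Dia Dia (q or p) implies Dia (q or p)), 0
2. Dia Dia (q or p), 0
3. not Dia (q or p), 0
4. not (q or p), 0
5. not q, 0
6. not p, 0
7. Dia (q or p), 1
8. not (q or p), 1
9. not q, 1
10. not p, 1
11. q or p, 2
12. p, 2
Accessibility: 0R0, 0R1, 1R1, 1R2, 2R2
Complete open branch: countermodel on a T-frame, so not valid in T, nor in K (the same frame is also a K-frame).
S4-tableau for the negation not (Dia Dia (q or p) implies Dia (q or p)):
1. not (Dia Dia (q or p) implies Dia (q or p)), 0
2. Dia Dia (q or p), 0
3. not Dia (q or p), 0
4. not (q or p), 0
5. not q, 0
6. not p, 0
7. Dia (q or p), 1
8. not (q or p), 1
9. not q, 1
10. not p, 1
11. q or p, 2
12. not (q or p), 2
13. not q, 2
14. not p, 2
15. p, 2
Accessibility: 0R0, 0R1, 0R2, 1R1, 1R2, 2R2
Branch closes: p and not p both at 2.
Every branch closes (one shown): valid in S4, hence also in S5 (every theorem of S4 is a theorem of S5).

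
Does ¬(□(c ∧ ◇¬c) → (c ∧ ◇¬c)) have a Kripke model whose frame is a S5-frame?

1. ¬(□(c ∧ ◇¬c) → (c ∧ ◇¬c)), w0
2. □(c ∧ ◇¬c), w0
3. ¬(c ∧ ◇¬c), w0
4. c ∧ ◇¬c, w0
5. c, w0
6. ◇¬c, w0
7. ¬◇¬c, w0
8. ¬c, w1
9. c ∧ ◇¬c, w1
10. c, w1
11. ◇¬c, w1
Accessibility: w0Rw0, w0Rw1, w1Rw0, w1Rw1
Branch closes: c and ¬c both at w1.
Every branch closes; the branch above is one of them.

Unsatisfiable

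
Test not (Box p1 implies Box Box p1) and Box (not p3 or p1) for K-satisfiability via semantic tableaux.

Satisfiable

1. not (Box p1 implies Box Box p1) and Box (not p3 or p1), u
2. not (Box p1 implies Box Box p1), u
3. Box (not p3 or p1), u
4. Box p1, u
5. not Box Box p1, u
6. not Box p1, v
7. not p3 or p1, v
8. p1, v
9. not p1, w
Accessibility: uRv, vRw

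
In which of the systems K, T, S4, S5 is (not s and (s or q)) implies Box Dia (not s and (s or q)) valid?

S5-tableau for the negation not ((not s and (s or q)) implies Box Dia (not s and (s or q))):
1. not ((not s and (s or q)) implies Box Dia (not s and (s or q))), 0
2. not s and (s or q), 0   [neg-implies-rule on 1]
3. not Box Dia (not s and (s or q)), 0   [neg-implies-rule on 1]
4. not s, 0   [and-rule on 2]
5. s or q, 0   [and-rule on 2]
6. q, 0   [or-rule on 5 (branches; this branch)]
7. not Dia (not s and (s or q)), 1   [neg-Box-rule on 3: fresh world 1, 0R1]
8. not (not s and (s or q)), 0   [neg-Dia-rule on 7 via 1R0]
9. not (not s and (s or q)), 1   [neg-Dia-rule on 7 via 1R1]
10. not (s or q), 0   [neg-and-rule on 8 (branches; this branch)]
11. not q, 0   [neg-or-rule on 10]
Accessibility: 0R0, 0R1, 1R0, 1R1
Branch closes: q and not q both at 0.
Every branch closes (one shown): valid in S5.
S4-tableau for the negation not ((not s and (s or q)) implies Box Dia (not s and (s or q))):
1. not ((not s and (s or q)) implies Box Dia (not s and (s or q))), 0
2. not s and (s or q), 0   [neg-implies-rule on 1]
3. not Box Dia (not s and (s or q)), 0   [neg-implies-rule on 1]
4. not s, 0   [and-rule on 2]
5. s or q, 0   [and-rule on 2]
6. q, 0   [or-rule on 5 (branches; this branch)]
7. not Dia (not s and (s or q)), 1   [neg-Box-rule on 3: fresh world 1, 0R1]
8. not (not s and (s or q)), 1   [neg-Dia-rule on 7 via 1R1]
9. not (s or q), 1   [neg-and-rule on 8 (branches; this branch)]
10. not s, 1   [neg-or-rule on 9]
11. not q, 1   [neg-or-rule on 9]
Accessibility: 0R0, 0R1, 1R1
Complete open branch: countermodel on an S4-frame, so not valid in S4, nor in K, T (the same frame is also a K-frame and a T-frame).

S5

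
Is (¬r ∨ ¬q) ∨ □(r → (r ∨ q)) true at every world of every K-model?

Tableau for the negation ¬((¬r ∨ ¬q) ∨ □(r → (r ∨ q))):
1. ¬((¬r ∨ ¬q) ∨ □(r → (r ∨ q))), 0
2. ¬(¬r ∨ ¬q), 0
3. ¬□(r → (r ∨ q)), 0
4. r, 0
5. q, 0
6. ¬(r → (r ∨ q)), 1
7. r, 1
8. ¬(r ∨ q), 1
9. ¬r, 1
10. ¬q, 1
Accessibility: 0R1
Branch closes: r and ¬r both at 1.
Every branch of the negation's tableau closes; the branch above is one of them.

Yes, valid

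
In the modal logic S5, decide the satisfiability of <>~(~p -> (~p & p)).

1. <>~(~p -> (~p & p)), w0
2. ~(~p -> (~p & p)), w1
3. ~p, w1
4. ~(~p & p), w1
Accessibility: w0Rw0, w0Rw1, w1Rw0, w1Rw1

Satisfiable (open branch found)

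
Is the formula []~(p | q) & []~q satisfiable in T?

1. []~(p | q) & []~q, w0
2. []~(p | q), w0
3. []~q, w0
4. ~(p | q), w0
5. ~p, w0
6. ~q, w0
Accessibility: w0Rw0

Satisfiable (open branch found)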